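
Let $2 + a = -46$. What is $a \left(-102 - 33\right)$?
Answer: $6480$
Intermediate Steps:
$a = -48$ ($a = -2 - 46 = -48$)
$a \left(-102 - 33\right) = - 48 \left(-102 - 33\right) = \left(-48\right) \left(-135\right) = 6480$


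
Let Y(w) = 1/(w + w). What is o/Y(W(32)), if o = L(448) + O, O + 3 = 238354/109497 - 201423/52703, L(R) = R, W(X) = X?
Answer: 163745397160064/5770820391 ≈ 28375.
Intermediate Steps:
Y(w) = 1/(2*w)
O = -26805704542/5770820391 (O = -3 + (238354/109497 - 201423/52703) = -3 - 9493243369/5770820391 = -26805704542/5770820391 ≈ -4.6450)
o = 2558521830626/5770820391 (o = 448 - 26805704542/5770820391 = 2558521830626/5770820391 ≈ 443.35)
o/Y(W(32)) = 2558521830626/(5770820391*(((½)/32))) = 2558521830626/(5770820391*(((½)*(1/32)))) = 2558521830626/(5770820391*(1/64)) = (2558521830626/5770820391)*64 = 163745397160064/5770820391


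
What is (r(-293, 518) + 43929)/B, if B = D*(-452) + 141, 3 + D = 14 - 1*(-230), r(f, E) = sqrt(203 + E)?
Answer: -43929/108791 - sqrt(721)/108791 ≈ -0.40404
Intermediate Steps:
D = 241 (D = -3 + (14 - 1*(-230)) = -3 + (14 + 230) = -3 + 244 = 241)
B = -108791 (B = 241*(-452) + 141 = -108932 + 141 = -108791)
(r(-293, 518) + 43929)/B = (sqrt(203 + 518) + 43929)/(-108791) = (sqrt(721) + 43929)*(-1/108791) = (43929 + sqrt(721))*(-1/108791) = -43929/108791 - sqrt(721)/108791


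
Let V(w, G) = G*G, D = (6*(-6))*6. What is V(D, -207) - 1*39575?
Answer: 3274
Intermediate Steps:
D = -216 (D = -36*6 = -216)
V(w, G) = G²
V(D, -207) - 1*39575 = (-207)² - 1*39575 = 42849 - 39575 = 3274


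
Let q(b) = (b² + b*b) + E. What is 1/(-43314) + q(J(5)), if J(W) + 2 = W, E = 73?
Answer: 3941573/43314 ≈ 91.000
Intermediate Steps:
J(W) = -2 + W
q(b) = 73 + 2*b² (q(b) = (b² + b*b) + 73 = (b² + b²) + 73 = 2*b² + 73 = 73 + 2*b²)
1/(-43314) + q(J(5)) = 1/(-43314) + (73 + 2*(-2 + 5)²) = -1/43314 + (73 + 2*3²) = -1/43314 + (73 + 2*9) = -1/43314 + (73 + 18) = -1/43314 + 91 = 3941573/43314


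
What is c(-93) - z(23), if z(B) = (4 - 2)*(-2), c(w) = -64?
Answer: -60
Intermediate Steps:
z(B) = -4 (z(B) = 2*(-2) = -4)
c(-93) - z(23) = -64 - 1*(-4) = -64 + 4 = -60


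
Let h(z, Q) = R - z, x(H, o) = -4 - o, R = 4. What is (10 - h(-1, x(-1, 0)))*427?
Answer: 2135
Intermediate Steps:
h(z, Q) = 4 - z
(10 - h(-1, x(-1, 0)))*427 = (10 - (4 - 1*(-1)))*427 = (10 - (4 + 1))*427 = (10 - 1*5)*427 = (10 - 5)*427 = 5*427 = 2135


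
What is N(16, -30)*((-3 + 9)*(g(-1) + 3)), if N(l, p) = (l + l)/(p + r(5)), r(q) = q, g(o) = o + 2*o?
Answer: 0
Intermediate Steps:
g(o) = 3*o
N(l, p) = 2*l/(5 + p) (N(l, p) = (l + l)/(p + 5) = (2*l)/(5 + p) = 2*l/(5 + p))
N(16, -30)*((-3 + 9)*(g(-1) + 3)) = (2*16/(5 - 30))*((-3 + 9)*(3*(-1) + 3)) = (2*16/(-25))*(6*(-3 + 3)) = (2*16*(-1/25))*(6*0) = -32/25*0 = 0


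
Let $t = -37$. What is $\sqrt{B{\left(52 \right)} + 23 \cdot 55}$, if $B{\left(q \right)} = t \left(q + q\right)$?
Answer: $3 i \sqrt{287} \approx 50.823 i$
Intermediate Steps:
$B{\left(q \right)} = - 74 q$ ($B{\left(q \right)} = - 37 \left(q + q\right) = - 37 \cdot 2 q = - 74 q$)
$\sqrt{B{\left(52 \right)} + 23 \cdot 55} = \sqrt{\left(-74\right) 52 + 23 \cdot 55} = \sqrt{-3848 + 1265} = \sqrt{-2583} = 3 i \sqrt{287}$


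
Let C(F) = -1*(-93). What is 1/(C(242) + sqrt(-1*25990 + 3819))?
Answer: 93/30820 - I*sqrt(22171)/30820 ≈ 0.0030175 - 0.0048313*I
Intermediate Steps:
C(F) = 93
1/(C(242) + sqrt(-1*25990 + 3819)) = 1/(93 + sqrt(-1*25990 + 3819)) = 1/(93 + sqrt(-25990 + 3819)) = 1/(93 + sqrt(-22171)) = 1/(93 + I*sqrt(22171))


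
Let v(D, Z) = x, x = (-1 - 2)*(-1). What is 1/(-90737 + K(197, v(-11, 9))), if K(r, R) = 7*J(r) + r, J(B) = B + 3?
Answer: -1/89140 ≈ -1.1218e-5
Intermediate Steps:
J(B) = 3 + B
x = 3 (x = -3*(-1) = 3)
v(D, Z) = 3
K(r, R) = 21 + 8*r (K(r, R) = 7*(3 + r) + r = (21 + 7*r) + r = 21 + 8*r)
1/(-90737 + K(197, v(-11, 9))) = 1/(-90737 + (21 + 8*197)) = 1/(-90737 + (21 + 1576)) = 1/(-90737 + 1597) = 1/(-89140) = -1/89140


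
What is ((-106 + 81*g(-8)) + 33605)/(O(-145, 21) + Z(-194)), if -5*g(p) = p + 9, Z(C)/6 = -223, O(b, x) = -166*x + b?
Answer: -167414/24845 ≈ -6.7383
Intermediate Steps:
O(b, x) = b - 166*x
Z(C) = -1338 (Z(C) = 6*(-223) = -1338)
g(p) = -9/5 - p/5 (g(p) = -(p + 9)/5 = -(9 + p)/5 = -9/5 - p/5)
((-106 + 81*g(-8)) + 33605)/(O(-145, 21) + Z(-194)) = ((-106 + 81*(-9/5 - 1/5*(-8))) + 33605)/((-145 - 166*21) - 1338) = ((-106 + 81*(-9/5 + 8/5)) + 33605)/((-145 - 3486) - 1338) = ((-106 + 81*(-1/5)) + 33605)/(-3631 - 1338) = ((-106 - 81/5) + 33605)/(-4969) = (-611/5 + 33605)*(-1/4969) = (167414/5)*(-1/4969) = -167414/24845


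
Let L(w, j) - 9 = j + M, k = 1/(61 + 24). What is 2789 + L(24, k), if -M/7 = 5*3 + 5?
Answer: 225931/85 ≈ 2658.0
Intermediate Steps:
M = -140 (M = -7*(5*3 + 5) = -7*(15 + 5) = -7*20 = -140)
k = 1/85 ≈ 0.011765
L(w, j) = -131 + j (L(w, j) = 9 + (j - 140) = 9 + (-140 + j) = -131 + j)
2789 + L(24, k) = 2789 + (-131 + 1/85) = 2789 - 11134/85 = 225931/85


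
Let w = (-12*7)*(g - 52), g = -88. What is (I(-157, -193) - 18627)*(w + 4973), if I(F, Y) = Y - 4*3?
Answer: -315115856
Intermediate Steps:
w = 11760 (w = (-12*7)*(-88 - 52) = -84*(-140) = 11760)
I(F, Y) = -12 + Y (I(F, Y) = Y - 12 = -12 + Y)
(I(-157, -193) - 18627)*(w + 4973) = ((-12 - 193) - 18627)*(11760 + 4973) = (-205 - 18627)*16733 = -18832*16733 = -315115856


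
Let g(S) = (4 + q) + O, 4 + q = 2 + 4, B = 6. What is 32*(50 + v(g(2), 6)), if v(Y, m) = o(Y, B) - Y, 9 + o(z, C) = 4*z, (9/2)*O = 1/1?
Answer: 5728/3 ≈ 1909.3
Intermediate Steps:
q = 2 (q = -4 + (2 + 4) = -4 + 6 = 2)
O = 2/9 (O = (2/9)/1 = (2/9)*1 = 2/9 ≈ 0.22222)
o(z, C) = -9 + 4*z
g(S) = 56/9 (g(S) = (4 + 2) + 2/9 = 6 + 2/9 = 56/9)
v(Y, m) = -9 + 3*Y (v(Y, m) = (-9 + 4*Y) - Y = -9 + 3*Y)
32*(50 + v(g(2), 6)) = 32*(50 + (-9 + 3*(56/9))) = 32*(50 + (-9 + 56/3)) = 32*(50 + 29/3) = 32*(179/3) = 5728/3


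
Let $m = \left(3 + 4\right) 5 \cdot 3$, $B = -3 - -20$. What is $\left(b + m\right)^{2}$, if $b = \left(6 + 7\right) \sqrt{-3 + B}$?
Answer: $13391 + 2730 \sqrt{14} \approx 23606.0$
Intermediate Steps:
$B = 17$ ($B = -3 + 20 = 17$)
$b = 13 \sqrt{14}$ ($b = \left(6 + 7\right) \sqrt{-3 + 17} = 13 \sqrt{14} \approx 48.642$)
$m = 105$ ($m = 7 \cdot 5 \cdot 3 = 35 \cdot 3 = 105$)
$\left(b + m\right)^{2} = \left(13 \sqrt{14} + 105\right)^{2} = \left(105 + 13 \sqrt{14}\right)^{2}$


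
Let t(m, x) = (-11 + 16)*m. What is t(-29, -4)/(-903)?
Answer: 145/903 ≈ 0.16058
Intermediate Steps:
t(m, x) = 5*m
t(-29, -4)/(-903) = (5*(-29))/(-903) = -145*(-1/903) = 145/903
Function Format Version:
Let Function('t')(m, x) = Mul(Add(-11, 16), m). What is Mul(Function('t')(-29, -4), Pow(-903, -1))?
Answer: Rational(145, 903) ≈ 0.16058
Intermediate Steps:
Function('t')(m, x) = Mul(5, m)
Mul(Function('t')(-29, -4), Pow(-903, -1)) = Mul(Mul(5, -29), Pow(-903, -1)) = Mul(-145, Rational(-1, 903)) = Rational(145, 903)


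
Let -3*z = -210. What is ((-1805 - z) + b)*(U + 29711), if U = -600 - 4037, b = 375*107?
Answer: 959080500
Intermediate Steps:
b = 40125
z = 70 (z = -1/3*(-210) = 70)
U = -4637
((-1805 - z) + b)*(U + 29711) = ((-1805 - 1*70) + 40125)*(-4637 + 29711) = ((-1805 - 70) + 40125)*25074 = (-1875 + 40125)*25074 = 38250*25074 = 959080500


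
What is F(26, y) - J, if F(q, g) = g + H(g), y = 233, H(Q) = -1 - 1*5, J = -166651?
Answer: 166878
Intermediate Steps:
H(Q) = -6 (H(Q) = -1 - 5 = -6)
F(q, g) = -6 + g (F(q, g) = g - 6 = -6 + g)
F(26, y) - J = (-6 + 233) - 1*(-166651) = 227 + 166651 = 166878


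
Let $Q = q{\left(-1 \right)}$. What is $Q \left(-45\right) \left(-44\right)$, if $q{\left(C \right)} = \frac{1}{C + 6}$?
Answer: $396$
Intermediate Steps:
$q{\left(C \right)} = \frac{1}{6 + C}$
$Q = \frac{1}{5}$ ($Q = \frac{1}{6 - 1} = \frac{1}{5} \approx 0.2$)
$Q \left(-45\right) \left(-44\right) = \frac{1}{5} \left(-45\right) \left(-44\right) = \left(-9\right) \left(-44\right) = 396$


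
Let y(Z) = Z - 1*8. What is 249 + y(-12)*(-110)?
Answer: 2449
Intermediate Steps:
y(Z) = -8 + Z (y(Z) = Z - 8 = -8 + Z)
249 + y(-12)*(-110) = 249 + (-8 - 12)*(-110) = 249 - 20*(-110) = 249 + 2200 = 2449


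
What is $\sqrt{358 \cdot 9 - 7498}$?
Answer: $2 i \sqrt{1069} \approx 65.391 i$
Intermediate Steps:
$\sqrt{358 \cdot 9 - 7498} = \sqrt{3222 - 7498} = \sqrt{-4276} = 2 i \sqrt{1069}$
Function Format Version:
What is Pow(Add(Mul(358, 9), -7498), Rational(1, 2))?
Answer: Mul(2, I, Pow(1069, Rational(1, 2))) ≈ Mul(65.391, I)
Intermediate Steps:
Pow(Add(Mul(358, 9), -7498), Rational(1, 2)) = Pow(Add(3222, -7498), Rational(1, 2)) = Pow(-4276, Rational(1, 2)) = Mul(2, I, Pow(1069, Rational(1, 2)))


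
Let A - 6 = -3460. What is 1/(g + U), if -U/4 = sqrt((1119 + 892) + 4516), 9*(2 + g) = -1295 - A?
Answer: -19269/3875111 - 324*sqrt(6527)/3875111 ≈ -0.011727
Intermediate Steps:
A = -3454 (A = 6 - 3460 = -3454)
g = 2141/9 (g = -2 + (-1295 - 1*(-3454))/9 = -2 + (-1295 + 3454)/9 = -2 + (1/9)*2159 = -2 + 2159/9 = 2141/9 ≈ 237.89)
U = -4*sqrt(6527) (U = -4*sqrt((1119 + 892) + 4516) = -4*sqrt(2011 + 4516) = -4*sqrt(6527) ≈ -323.16)
1/(g + U) = 1/(2141/9 - 4*sqrt(6527))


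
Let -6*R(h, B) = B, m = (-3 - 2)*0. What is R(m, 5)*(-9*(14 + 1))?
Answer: 225/2 ≈ 112.50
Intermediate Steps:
m = 0 (m = -5*0 = 0)
R(h, B) = -B/6
R(m, 5)*(-9*(14 + 1)) = (-⅙*5)*(-9*(14 + 1)) = -(-15)*15/2 = -⅚*(-135) = 225/2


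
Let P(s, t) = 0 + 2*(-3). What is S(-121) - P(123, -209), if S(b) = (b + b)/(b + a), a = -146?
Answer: 1844/267 ≈ 6.9064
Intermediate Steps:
P(s, t) = -6 (P(s, t) = 0 - 6 = -6)
S(b) = 2*b/(-146 + b) (S(b) = (b + b)/(b - 146) = (2*b)/(-146 + b) = 2*b/(-146 + b))
S(-121) - P(123, -209) = 2*(-121)/(-146 - 121) - 1*(-6) = 2*(-121)/(-267) + 6 = 2*(-121)*(-1/267) + 6 = 242/267 + 6 = 1844/267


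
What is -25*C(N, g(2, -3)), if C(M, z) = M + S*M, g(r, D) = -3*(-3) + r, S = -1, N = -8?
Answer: 0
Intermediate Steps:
g(r, D) = 9 + r
C(M, z) = 0 (C(M, z) = M - M = 0)
-25*C(N, g(2, -3)) = -25*0 = 0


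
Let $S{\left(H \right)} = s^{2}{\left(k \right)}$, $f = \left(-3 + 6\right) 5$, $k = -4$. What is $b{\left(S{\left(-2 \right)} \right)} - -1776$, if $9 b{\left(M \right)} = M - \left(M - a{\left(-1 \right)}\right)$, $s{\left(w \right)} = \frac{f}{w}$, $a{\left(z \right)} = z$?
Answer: $\frac{15983}{9} \approx 1775.9$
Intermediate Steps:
$f = 15$ ($f = 3 \cdot 5 = 15$)
$s{\left(w \right)} = \frac{15}{w}$
$S{\left(H \right)} = \frac{225}{16}$ ($S{\left(H \right)} = \left(\frac{15}{-4}\right)^{2} = \left(15 \left(- \frac{1}{4}\right)\right)^{2} = \left(- \frac{15}{4}\right)^{2} = \frac{225}{16}$)
$b{\left(M \right)} = - \frac{1}{9}$ ($b{\left(M \right)} = \frac{M - \left(1 + M\right)}{9} = \frac{1}{9} \left(-1\right) = - \frac{1}{9}$)
$b{\left(S{\left(-2 \right)} \right)} - -1776 = - \frac{1}{9} - -1776 = - \frac{1}{9} + 1776 = \frac{15983}{9}$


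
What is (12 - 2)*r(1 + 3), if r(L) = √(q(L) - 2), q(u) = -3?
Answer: 10*I*√5 ≈ 22.361*I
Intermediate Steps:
r(L) = I*√5 (r(L) = √(-3 - 2) = √(-5) = I*√5)
(12 - 2)*r(1 + 3) = (12 - 2)*(I*√5) = 10*(I*√5) = 10*I*√5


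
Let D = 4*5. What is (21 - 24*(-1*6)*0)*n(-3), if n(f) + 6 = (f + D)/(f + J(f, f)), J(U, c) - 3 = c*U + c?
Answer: -133/2 ≈ -66.500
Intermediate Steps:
J(U, c) = 3 + c + U*c (J(U, c) = 3 + (c*U + c) = 3 + (U*c + c) = 3 + (c + U*c) = 3 + c + U*c)
D = 20
n(f) = -6 + (20 + f)/(3 + f² + 2*f) (n(f) = -6 + (f + 20)/(f + (3 + f + f*f)) = -6 + (20 + f)/(f + (3 + f + f²)) = -6 + (20 + f)/(3 + f² + 2*f))
(21 - 24*(-1*6)*0)*n(-3) = (21 - 24*(-1*6)*0)*((2 - 11*(-3) - 6*(-3)²)/(3 + (-3)² + 2*(-3))) = (21 - (-144)*0)*((2 + 33 - 6*9)/(3 + 9 - 6)) = (21 - 24*0)*((2 + 33 - 54)/6) = (21 + 0)*((⅙)*(-19)) = 21*(-19/6) = -133/2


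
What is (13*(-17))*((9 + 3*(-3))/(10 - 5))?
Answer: 0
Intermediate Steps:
(13*(-17))*((9 + 3*(-3))/(10 - 5)) = -221*(9 - 9)/5 = -0/5 = -221*0 = 0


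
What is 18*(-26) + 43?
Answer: -425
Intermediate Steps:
18*(-26) + 43 = -468 + 43 = -425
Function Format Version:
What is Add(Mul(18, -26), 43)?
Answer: -425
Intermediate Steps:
Add(Mul(18, -26), 43) = Add(-468, 43) = -425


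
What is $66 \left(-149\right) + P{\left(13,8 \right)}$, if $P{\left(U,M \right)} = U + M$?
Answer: $-9813$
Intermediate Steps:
$P{\left(U,M \right)} = M + U$
$66 \left(-149\right) + P{\left(13,8 \right)} = 66 \left(-149\right) + \left(8 + 13\right) = -9834 + 21 = -9813$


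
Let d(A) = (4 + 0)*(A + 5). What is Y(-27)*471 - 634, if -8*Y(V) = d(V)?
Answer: 4547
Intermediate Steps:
d(A) = 20 + 4*A (d(A) = 4*(5 + A) = 20 + 4*A)
Y(V) = -5/2 - V/2 (Y(V) = -(20 + 4*V)/8 = -5/2 - V/2)
Y(-27)*471 - 634 = (-5/2 - ½*(-27))*471 - 634 = (-5/2 + 27/2)*471 - 634 = 11*471 - 634 = 5181 - 634 = 4547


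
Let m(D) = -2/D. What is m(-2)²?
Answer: 1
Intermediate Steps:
m(-2)² = (-2/(-2))² = (-2*(-½))² = 1² = 1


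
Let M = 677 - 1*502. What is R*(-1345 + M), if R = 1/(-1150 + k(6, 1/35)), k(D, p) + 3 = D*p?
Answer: 40950/40349 ≈ 1.0149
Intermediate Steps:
k(D, p) = -3 + D*p
M = 175 (M = 677 - 502 = 175)
R = -35/40349 (R = 1/(-1150 + (-3 + 6/35)) = 1/(-1150 - 99/35) = 1/(-40349/35) = -35/40349 ≈ -0.00086743)
R*(-1345 + M) = -35*(-1345 + 175)/40349 = -35/40349*(-1170) = 40950/40349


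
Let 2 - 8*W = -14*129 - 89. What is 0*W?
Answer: 0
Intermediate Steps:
W = 1897/8 (W = ¼ - (-14*129 - 89)/8 = ¼ - (-1806 - 89)/8 = ¼ - ⅛*(-1895) = ¼ + 1895/8 = 1897/8 ≈ 237.13)
0*W = 0*(1897/8) = 0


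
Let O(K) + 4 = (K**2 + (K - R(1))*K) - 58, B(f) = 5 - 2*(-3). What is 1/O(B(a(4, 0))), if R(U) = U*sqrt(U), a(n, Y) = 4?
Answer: 1/169 ≈ 0.0059172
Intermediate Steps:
R(U) = U**(3/2)
B(f) = 11 (B(f) = 5 + 6 = 11)
O(K) = -62 + K**2 + K*(-1 + K) (O(K) = -4 + ((K**2 + (K - 1**(3/2))*K) - 58) = -4 + ((K**2 + (K - 1*1)*K) - 58) = -4 + ((K**2 + (K - 1)*K) - 58) = -4 + ((K**2 + (-1 + K)*K) - 58) = -4 + ((K**2 + K*(-1 + K)) - 58) = -4 + (-58 + K**2 + K*(-1 + K)) = -62 + K**2 + K*(-1 + K))
1/O(B(a(4, 0))) = 1/(-62 - 1*11 + 2*11**2) = 1/(-62 - 11 + 2*121) = 1/(-62 - 11 + 242) = 1/169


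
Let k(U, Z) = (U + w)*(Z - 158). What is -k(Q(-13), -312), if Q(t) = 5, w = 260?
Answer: 124550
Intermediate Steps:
k(U, Z) = (-158 + Z)*(260 + U) (k(U, Z) = (U + 260)*(Z - 158) = (260 + U)*(-158 + Z) = (-158 + Z)*(260 + U))
-k(Q(-13), -312) = -(-41080 - 158*5 + 260*(-312) + 5*(-312)) = -(-41080 - 790 - 81120 - 1560) = -1*(-124550) = 124550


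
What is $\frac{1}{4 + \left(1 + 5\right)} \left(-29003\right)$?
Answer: $- \frac{29003}{10} \approx -2900.3$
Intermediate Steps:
$\frac{1}{4 + \left(1 + 5\right)} \left(-29003\right) = \frac{1}{4 + 6} \left(-29003\right) = \frac{1}{10} \left(-29003\right) = - \frac{29003}{10}$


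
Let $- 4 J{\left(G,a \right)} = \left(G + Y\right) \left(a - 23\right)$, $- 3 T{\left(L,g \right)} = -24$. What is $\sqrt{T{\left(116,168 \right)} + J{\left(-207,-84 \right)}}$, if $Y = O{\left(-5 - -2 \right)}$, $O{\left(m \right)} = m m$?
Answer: $\frac{i \sqrt{21154}}{2} \approx 72.722 i$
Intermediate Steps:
$T{\left(L,g \right)} = 8$ ($T{\left(L,g \right)} = \left(- \frac{1}{3}\right) \left(-24\right) = 8$)
$O{\left(m \right)} = m^{2}$
$Y = 9$ ($Y = \left(-5 - -2\right)^{2} = \left(-5 + 2\right)^{2} = \left(-3\right)^{2} = 9$)
$J{\left(G,a \right)} = - \frac{\left(-23 + a\right) \left(9 + G\right)}{4}$ ($J{\left(G,a \right)} = - \frac{\left(G + 9\right) \left(a - 23\right)}{4} = - \frac{\left(9 + G\right) \left(-23 + a\right)}{4} = - \frac{\left(-23 + a\right) \left(9 + G\right)}{4}$)
$\sqrt{T{\left(116,168 \right)} + J{\left(-207,-84 \right)}} = \sqrt{8 + \left(\frac{207}{4} - -189 + \frac{23}{4} \left(-207\right) - \left(- \frac{207}{4}\right) \left(-84\right)\right)} = \sqrt{8 + \left(\frac{207}{4} + 189 - \frac{4761}{4} - 4347\right)} = \sqrt{8 - \frac{10593}{2}} = \sqrt{- \frac{10577}{2}} = \frac{i \sqrt{21154}}{2}$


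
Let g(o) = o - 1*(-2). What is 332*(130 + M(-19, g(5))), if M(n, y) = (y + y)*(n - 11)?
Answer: -96280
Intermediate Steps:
g(o) = 2 + o (g(o) = o + 2 = 2 + o)
M(n, y) = 2*y*(-11 + n) (M(n, y) = (2*y)*(-11 + n) = 2*y*(-11 + n))
332*(130 + M(-19, g(5))) = 332*(130 + 2*(2 + 5)*(-11 - 19)) = 332*(130 + 2*7*(-30)) = 332*(130 - 420) = 332*(-290) = -96280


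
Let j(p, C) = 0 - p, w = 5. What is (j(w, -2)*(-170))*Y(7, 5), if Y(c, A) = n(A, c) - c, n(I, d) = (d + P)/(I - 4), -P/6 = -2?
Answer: 10200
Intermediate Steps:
P = 12 (P = -6*(-2) = 12)
n(I, d) = (12 + d)/(-4 + I) (n(I, d) = (d + 12)/(I - 4) = (12 + d)/(-4 + I))
j(p, C) = -p
Y(c, A) = -c + (12 + c)/(-4 + A) (Y(c, A) = (12 + c)/(-4 + A) - c = -c + (12 + c)/(-4 + A))
(j(w, -2)*(-170))*Y(7, 5) = (-1*5*(-170))*((12 + 7 - 1*7*(-4 + 5))/(-4 + 5)) = (-5*(-170))*((12 + 7 - 1*7*1)/1) = 850*(1*(12 + 7 - 7)) = 850*(1*12) = 850*12 = 10200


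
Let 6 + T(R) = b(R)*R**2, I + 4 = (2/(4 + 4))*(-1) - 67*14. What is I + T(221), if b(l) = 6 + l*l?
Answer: 9542941515/4 ≈ 2.3857e+9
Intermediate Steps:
b(l) = 6 + l**2
I = -3769/4 (I = -4 + ((2/(4 + 4))*(-1) - 67*14) = -4 + ((2/8)*(-1) - 938) = -4 + ((2*(1/8))*(-1) - 938) = -4 + ((1/4)*(-1) - 938) = -4 + (-1/4 - 938) = -4 - 3753/4 = -3769/4 ≈ -942.25)
T(R) = -6 + R**2*(6 + R**2) (T(R) = -6 + (6 + R**2)*R**2 = -6 + R**2*(6 + R**2))
I + T(221) = -3769/4 + (-6 + 221**2*(6 + 221**2)) = -3769/4 + (-6 + 48841*(6 + 48841)) = -3769/4 + (-6 + 48841*48847) = -3769/4 + (-6 + 2385736327) = -3769/4 + 2385736321 = 9542941515/4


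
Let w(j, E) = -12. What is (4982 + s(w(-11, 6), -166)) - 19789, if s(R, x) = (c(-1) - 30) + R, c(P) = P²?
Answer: -14848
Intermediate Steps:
s(R, x) = -29 + R (s(R, x) = ((-1)² - 30) + R = (1 - 30) + R = -29 + R)
(4982 + s(w(-11, 6), -166)) - 19789 = (4982 + (-29 - 12)) - 19789 = (4982 - 41) - 19789 = 4941 - 19789 = -14848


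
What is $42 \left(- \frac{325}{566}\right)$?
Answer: $- \frac{6825}{283} \approx -24.117$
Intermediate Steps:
$42 \left(- \frac{325}{566}\right) = - \frac{6825}{283}$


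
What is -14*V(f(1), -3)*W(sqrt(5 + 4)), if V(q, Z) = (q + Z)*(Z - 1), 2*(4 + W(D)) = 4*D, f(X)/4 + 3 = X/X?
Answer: -1232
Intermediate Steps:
f(X) = -8 (f(X) = -12 + 4*(X/X) = -12 + 4*1 = -12 + 4 = -8)
W(D) = -4 + 2*D (W(D) = -4 + (4*D)/2 = -4 + 2*D)
V(q, Z) = (-1 + Z)*(Z + q) (V(q, Z) = (Z + q)*(-1 + Z) = (-1 + Z)*(Z + q))
-14*V(f(1), -3)*W(sqrt(5 + 4)) = -14*((-3)**2 - 1*(-3) - 1*(-8) - 3*(-8))*(-4 + 2*sqrt(5 + 4)) = -14*(9 + 3 + 8 + 24)*(-4 + 2*sqrt(9)) = -616*(-4 + 2*3) = -616*(-4 + 6) = -616*2 = -14*88 = -1232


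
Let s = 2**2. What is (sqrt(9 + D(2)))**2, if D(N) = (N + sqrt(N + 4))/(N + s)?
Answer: 28/3 + sqrt(6)/6 ≈ 9.7416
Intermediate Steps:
s = 4
D(N) = (N + sqrt(4 + N))/(4 + N) (D(N) = (N + sqrt(N + 4))/(N + 4) = (N + sqrt(4 + N))/(4 + N))
(sqrt(9 + D(2)))**2 = (sqrt(9 + (2 + sqrt(4 + 2))/(4 + 2)))**2 = (sqrt(9 + (2 + sqrt(6))/6))**2 = (sqrt(9 + (1/3 + sqrt(6)/6)))**2 = (sqrt(28/3 + sqrt(6)/6))**2 = 28/3 + sqrt(6)/6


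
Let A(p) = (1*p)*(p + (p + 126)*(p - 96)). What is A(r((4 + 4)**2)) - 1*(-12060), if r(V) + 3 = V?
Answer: -383464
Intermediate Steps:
r(V) = -3 + V
A(p) = p*(p + (-96 + p)*(126 + p)) (A(p) = p*(p + (126 + p)*(-96 + p)) = p*(p + (-96 + p)*(126 + p)))
A(r((4 + 4)**2)) - 1*(-12060) = (-3 + (4 + 4)**2)*(-12096 + (-3 + (4 + 4)**2)**2 + 31*(-3 + (4 + 4)**2)) - 1*(-12060) = (-3 + 8**2)*(-12096 + (-3 + 8**2)**2 + 31*(-3 + 8**2)) + 12060 = (-3 + 64)*(-12096 + (-3 + 64)**2 + 31*(-3 + 64)) + 12060 = 61*(-12096 + 61**2 + 31*61) + 12060 = 61*(-12096 + 3721 + 1891) + 12060 = 61*(-6484) + 12060 = -395524 + 12060 = -383464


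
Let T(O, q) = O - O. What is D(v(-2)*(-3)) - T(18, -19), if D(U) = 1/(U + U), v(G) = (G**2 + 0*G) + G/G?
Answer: -1/30 ≈ -0.033333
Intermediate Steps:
T(O, q) = 0
v(G) = 1 + G**2 (v(G) = (G**2 + 0) + 1 = G**2 + 1 = 1 + G**2)
D(U) = 1/(2*U)
D(v(-2)*(-3)) - T(18, -19) = 1/(2*(((1 + (-2)**2)*(-3)))) - 1*0 = 1/(2*(((1 + 4)*(-3)))) + 0 = 1/(2*((5*(-3)))) + 0 = (1/2)/(-15) + 0 = (1/2)*(-1/15) + 0 = -1/30 + 0 = -1/30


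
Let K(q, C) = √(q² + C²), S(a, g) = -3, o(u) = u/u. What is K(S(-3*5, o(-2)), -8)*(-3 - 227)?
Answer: -230*√73 ≈ -1965.1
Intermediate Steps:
o(u) = 1
K(q, C) = √(C² + q²)
K(S(-3*5, o(-2)), -8)*(-3 - 227) = √((-8)² + (-3)²)*(-3 - 227) = √(64 + 9)*(-230) = √73*(-230) = -230*√73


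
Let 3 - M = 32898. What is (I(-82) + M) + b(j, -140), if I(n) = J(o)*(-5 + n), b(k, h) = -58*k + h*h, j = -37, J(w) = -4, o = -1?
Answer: -10801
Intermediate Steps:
b(k, h) = h² - 58*k (b(k, h) = -58*k + h² = h² - 58*k)
I(n) = 20 - 4*n (I(n) = -4*(-5 + n) = 20 - 4*n)
M = -32895 (M = 3 - 1*32898 = 3 - 32898 = -32895)
(I(-82) + M) + b(j, -140) = ((20 - 4*(-82)) - 32895) + ((-140)² - 58*(-37)) = ((20 + 328) - 32895) + (19600 + 2146) = (348 - 32895) + 21746 = -32547 + 21746 = -10801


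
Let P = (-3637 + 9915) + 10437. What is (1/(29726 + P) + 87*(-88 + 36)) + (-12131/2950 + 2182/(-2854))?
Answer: -885397010012617/195500355650 ≈ -4528.9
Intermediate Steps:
P = 16715 (P = 6278 + 10437 = 16715)
(1/(29726 + P) + 87*(-88 + 36)) + (-12131/2950 + 2182/(-2854)) = (1/(29726 + 16715) + 87*(-88 + 36)) + (-12131/2950 + 2182/(-2854)) = (1/46441 + 87*(-52)) + (-12131*1/2950 + 2182*(-1/2854)) = (1/46441 - 4524) + (-12131/2950 - 1091/1427) = -210099083/46441 - 20529387/4209650 = -885397010012617/195500355650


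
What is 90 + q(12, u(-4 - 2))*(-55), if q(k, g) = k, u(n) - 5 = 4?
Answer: -570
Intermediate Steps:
u(n) = 9 (u(n) = 5 + 4 = 9)
90 + q(12, u(-4 - 2))*(-55) = 90 + 12*(-55) = 90 - 660 = -570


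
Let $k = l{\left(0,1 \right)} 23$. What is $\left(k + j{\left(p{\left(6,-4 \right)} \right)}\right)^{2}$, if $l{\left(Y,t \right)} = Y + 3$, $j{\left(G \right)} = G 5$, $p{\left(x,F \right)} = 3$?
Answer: $7056$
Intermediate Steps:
$j{\left(G \right)} = 5 G$
$l{\left(Y,t \right)} = 3 + Y$
$k = 69$ ($k = \left(3 + 0\right) 23 = 3 \cdot 23 = 69$)
$\left(k + j{\left(p{\left(6,-4 \right)} \right)}\right)^{2} = \left(69 + 5 \cdot 3\right)^{2} = \left(69 + 15\right)^{2} = 84^{2} = 7056$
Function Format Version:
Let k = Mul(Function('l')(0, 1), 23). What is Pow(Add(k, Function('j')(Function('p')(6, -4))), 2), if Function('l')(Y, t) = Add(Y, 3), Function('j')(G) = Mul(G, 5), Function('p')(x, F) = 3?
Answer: 7056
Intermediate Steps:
Function('j')(G) = Mul(5, G)
Function('l')(Y, t) = Add(3, Y)
k = 69 (k = Mul(Add(3, 0), 23) = Mul(3, 23) = 69)
Pow(Add(k, Function('j')(Function('p')(6, -4))), 2) = Pow(Add(69, Mul(5, 3)), 2) = Pow(Add(69, 15), 2) = Pow(84, 2) = 7056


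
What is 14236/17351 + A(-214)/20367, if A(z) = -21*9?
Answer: 31851697/39265313 ≈ 0.81119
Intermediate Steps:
A(z) = -189
14236/17351 + A(-214)/20367 = 14236/17351 - 189/20367 = 14236*(1/17351) - 189*1/20367 = 14236/17351 - 21/2263 = 31851697/39265313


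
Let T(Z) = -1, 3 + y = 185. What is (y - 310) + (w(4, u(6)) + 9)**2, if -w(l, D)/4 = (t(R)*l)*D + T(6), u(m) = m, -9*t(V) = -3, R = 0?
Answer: 233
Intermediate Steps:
y = 182 (y = -3 + 185 = 182)
t(V) = 1/3 (t(V) = -1/9*(-3) = 1/3)
w(l, D) = 4 - 4*D*l/3 (w(l, D) = -4*((l/3)*D - 1) = -4*(D*l/3 - 1) = -4*(-1 + D*l/3) = 4 - 4*D*l/3)
(y - 310) + (w(4, u(6)) + 9)**2 = (182 - 310) + ((4 - 4/3*6*4) + 9)**2 = -128 + ((4 - 32) + 9)**2 = -128 + (-28 + 9)**2 = -128 + (-19)**2 = -128 + 361 = 233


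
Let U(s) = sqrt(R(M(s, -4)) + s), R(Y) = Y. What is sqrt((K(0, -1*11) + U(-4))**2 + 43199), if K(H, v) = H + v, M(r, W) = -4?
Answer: 2*sqrt(10828 - 11*I*sqrt(2)) ≈ 208.12 - 0.1495*I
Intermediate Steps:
U(s) = sqrt(-4 + s)
sqrt((K(0, -1*11) + U(-4))**2 + 43199) = sqrt(((0 - 1*11) + sqrt(-4 - 4))**2 + 43199) = sqrt(((0 - 11) + sqrt(-8))**2 + 43199) = sqrt((-11 + 2*I*sqrt(2))**2 + 43199) = sqrt(43199 + (-11 + 2*I*sqrt(2))**2)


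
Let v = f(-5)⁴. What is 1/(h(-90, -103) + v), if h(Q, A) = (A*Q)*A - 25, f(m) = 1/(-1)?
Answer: -1/954834 ≈ -1.0473e-6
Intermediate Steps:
f(m) = -1
h(Q, A) = -25 + Q*A² (h(Q, A) = Q*A² - 25 = -25 + Q*A²)
v = 1 (v = (-1)⁴ = 1)
1/(h(-90, -103) + v) = 1/((-25 - 90*(-103)²) + 1) = 1/((-25 - 90*10609) + 1) = 1/((-25 - 954810) + 1) = 1/(-954835 + 1) = 1/(-954834) = -1/954834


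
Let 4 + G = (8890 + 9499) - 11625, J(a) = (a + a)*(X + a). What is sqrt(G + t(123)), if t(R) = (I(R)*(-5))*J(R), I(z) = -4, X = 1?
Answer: 2*sqrt(154210) ≈ 785.39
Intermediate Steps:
J(a) = 2*a*(1 + a) (J(a) = (a + a)*(1 + a) = (2*a)*(1 + a) = 2*a*(1 + a))
t(R) = 40*R*(1 + R) (t(R) = (-4*(-5))*(2*R*(1 + R)) = 20*(2*R*(1 + R)) = 40*R*(1 + R))
G = 6760 (G = -4 + ((8890 + 9499) - 11625) = -4 + (18389 - 11625) = -4 + 6764 = 6760)
sqrt(G + t(123)) = sqrt(6760 + 40*123*(1 + 123)) = sqrt(6760 + 40*123*124) = sqrt(6760 + 610080) = sqrt(616840) = 2*sqrt(154210)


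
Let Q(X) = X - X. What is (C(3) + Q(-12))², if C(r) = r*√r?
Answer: 27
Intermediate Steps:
C(r) = r^(3/2)
Q(X) = 0
(C(3) + Q(-12))² = (3^(3/2) + 0)² = (3*√3 + 0)² = (3*√3)² = 27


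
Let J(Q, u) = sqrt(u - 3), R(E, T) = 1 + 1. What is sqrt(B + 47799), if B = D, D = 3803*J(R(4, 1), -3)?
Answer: sqrt(47799 + 3803*I*sqrt(6)) ≈ 219.66 + 21.205*I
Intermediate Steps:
R(E, T) = 2
J(Q, u) = sqrt(-3 + u)
D = 3803*I*sqrt(6) (D = 3803*sqrt(-3 - 3) = 3803*sqrt(-6) = 3803*(I*sqrt(6)) = 3803*I*sqrt(6) ≈ 9315.4*I)
B = 3803*I*sqrt(6) ≈ 9315.4*I
sqrt(B + 47799) = sqrt(3803*I*sqrt(6) + 47799) = sqrt(47799 + 3803*I*sqrt(6))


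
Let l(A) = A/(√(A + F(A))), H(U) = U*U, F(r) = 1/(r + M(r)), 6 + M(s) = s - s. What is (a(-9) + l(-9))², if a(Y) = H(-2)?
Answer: 961/136 + 18*I*√510/17 ≈ 7.0662 + 23.912*I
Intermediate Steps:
M(s) = -6 (M(s) = -6 + (s - s) = -6 + 0 = -6)
F(r) = 1/(-6 + r) (F(r) = 1/(r - 6) = 1/(-6 + r))
H(U) = U²
l(A) = A/√(A + 1/(-6 + A)) (l(A) = A/(√(A + 1/(-6 + A))) = A/√(A + 1/(-6 + A)))
a(Y) = 4 (a(Y) = (-2)² = 4)
(a(-9) + l(-9))² = (4 - 9*(-I*√15)/√(1 - 9*(-6 - 9)))² = (4 - 9*(-I*√15)/√(1 - 9*(-15)))² = (4 - 9*(-I*√15/√(1 + 135)))² = (4 - 9*(-I*√510/68))² = (4 - (-9)*I*√510/68)² = (4 + 9*I*√510/68)²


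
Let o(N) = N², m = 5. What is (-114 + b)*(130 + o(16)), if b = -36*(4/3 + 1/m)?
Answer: -326556/5 ≈ -65311.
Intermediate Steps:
b = -276/5 (b = -36*(4/3 + 1/5) = -36*(4*(⅓) + 1*(⅕)) = -36*(4/3 + ⅕) = -36*23/15 = -276/5 ≈ -55.200)
(-114 + b)*(130 + o(16)) = (-114 - 276/5)*(130 + 16²) = -846*(130 + 256)/5 = -846/5*386 = -326556/5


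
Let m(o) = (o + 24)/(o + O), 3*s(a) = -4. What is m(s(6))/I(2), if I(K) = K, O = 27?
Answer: 34/77 ≈ 0.44156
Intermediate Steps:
s(a) = -4/3 (s(a) = (⅓)*(-4) = -4/3)
m(o) = (24 + o)/(27 + o) (m(o) = (o + 24)/(o + 27) = (24 + o)/(27 + o))
m(s(6))/I(2) = ((24 - 4/3)/(27 - 4/3))/2 = ((68/3)/(77/3))*(½) = ((3/77)*(68/3))*(½) = (68/77)*(½) = 34/77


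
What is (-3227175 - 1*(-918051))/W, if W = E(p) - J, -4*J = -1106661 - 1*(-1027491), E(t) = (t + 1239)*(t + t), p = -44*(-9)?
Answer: -1539416/850085 ≈ -1.8109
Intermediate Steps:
p = 396
E(t) = 2*t*(1239 + t) (E(t) = (1239 + t)*(2*t) = 2*t*(1239 + t))
J = 39585/2 (J = -(-1106661 - 1*(-1027491))/4 = -(-1106661 + 1027491)/4 = -¼*(-79170) = 39585/2 ≈ 19793.)
W = 2550255/2 (W = 2*396*(1239 + 396) - 1*39585/2 = 2*396*1635 - 39585/2 = 1294920 - 39585/2 = 2550255/2 ≈ 1.2751e+6)
(-3227175 - 1*(-918051))/W = (-3227175 - 1*(-918051))/(2550255/2) = (-3227175 + 918051)*(2/2550255) = -2309124*2/2550255 = -1539416/850085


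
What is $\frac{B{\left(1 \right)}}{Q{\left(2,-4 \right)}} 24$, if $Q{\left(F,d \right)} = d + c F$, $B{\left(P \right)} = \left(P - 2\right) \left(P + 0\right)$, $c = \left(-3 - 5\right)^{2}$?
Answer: $- \frac{6}{31} \approx -0.19355$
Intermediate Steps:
$c = 64$ ($c = \left(-8\right)^{2} = 64$)
$B{\left(P \right)} = P \left(-2 + P\right)$ ($B{\left(P \right)} = \left(-2 + P\right) P = P \left(-2 + P\right)$)
$Q{\left(F,d \right)} = d + 64 F$
$\frac{B{\left(1 \right)}}{Q{\left(2,-4 \right)}} 24 = \frac{1 \left(-2 + 1\right)}{-4 + 64 \cdot 2} \cdot 24 = \frac{1 \left(-1\right)}{-4 + 128} \cdot 24 = - \frac{1}{124} \cdot 24 = \left(-1\right) \frac{1}{124} \cdot 24 = \left(- \frac{1}{124}\right) 24 = - \frac{6}{31}$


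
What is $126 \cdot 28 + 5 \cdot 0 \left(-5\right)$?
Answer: $3528$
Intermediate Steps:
$126 \cdot 28 + 5 \cdot 0 \left(-5\right) = 3528 + 0 \left(-5\right) = 3528 + 0 = 3528$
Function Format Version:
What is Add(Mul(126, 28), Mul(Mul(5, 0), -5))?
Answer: 3528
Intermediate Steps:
Add(Mul(126, 28), Mul(Mul(5, 0), -5)) = Add(3528, Mul(0, -5)) = Add(3528, 0) = 3528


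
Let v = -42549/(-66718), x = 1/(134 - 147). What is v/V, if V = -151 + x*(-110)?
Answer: -553137/123628454 ≈ -0.0044742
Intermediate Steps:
x = -1/13 (x = 1/(-13) = -1/13 ≈ -0.076923)
V = -1853/13 (V = -151 - 1/13*(-110) = -151 + 110/13 = -1853/13 ≈ -142.54)
v = 42549/66718 (v = -42549*(-1/66718) = 42549/66718 ≈ 0.63774)
v/V = 42549/(66718*(-1853/13)) = (42549/66718)*(-13/1853) = -553137/123628454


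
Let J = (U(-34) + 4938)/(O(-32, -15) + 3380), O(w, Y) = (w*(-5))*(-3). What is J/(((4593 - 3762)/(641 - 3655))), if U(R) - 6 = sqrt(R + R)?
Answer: -1241768/200825 - 1507*I*sqrt(17)/602475 ≈ -6.1833 - 0.010313*I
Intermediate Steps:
U(R) = 6 + sqrt(2)*sqrt(R) (U(R) = 6 + sqrt(R + R) = 6 + sqrt(2*R) = 6 + sqrt(2)*sqrt(R))
O(w, Y) = 15*w (O(w, Y) = -5*w*(-3) = 15*w)
J = 1236/725 + I*sqrt(17)/1450 (J = ((6 + sqrt(2)*sqrt(-34)) + 4938)/(15*(-32) + 3380) = ((6 + sqrt(2)*(I*sqrt(34))) + 4938)/(-480 + 3380) = ((6 + 2*I*sqrt(17)) + 4938)/2900 = (4944 + 2*I*sqrt(17))*(1/2900) = 1236/725 + I*sqrt(17)/1450 ≈ 1.7048 + 0.0028435*I)
J/(((4593 - 3762)/(641 - 3655))) = (1236/725 + I*sqrt(17)/1450)/(((4593 - 3762)/(641 - 3655))) = (1236/725 + I*sqrt(17)/1450)/((831/(-3014))) = (1236/725 + I*sqrt(17)/1450)/((831*(-1/3014))) = (1236/725 + I*sqrt(17)/1450)/(-831/3014) = (1236/725 + I*sqrt(17)/1450)*(-3014/831) = -1241768/200825 - 1507*I*sqrt(17)/602475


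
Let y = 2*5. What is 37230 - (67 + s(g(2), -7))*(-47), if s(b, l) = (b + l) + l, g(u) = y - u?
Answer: 40097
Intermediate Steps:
y = 10
g(u) = 10 - u
s(b, l) = b + 2*l
37230 - (67 + s(g(2), -7))*(-47) = 37230 - (67 + ((10 - 1*2) + 2*(-7)))*(-47) = 37230 - (67 + ((10 - 2) - 14))*(-47) = 37230 - (67 + (8 - 14))*(-47) = 37230 - (67 - 6)*(-47) = 37230 - 61*(-47) = 37230 - 1*(-2867) = 37230 + 2867 = 40097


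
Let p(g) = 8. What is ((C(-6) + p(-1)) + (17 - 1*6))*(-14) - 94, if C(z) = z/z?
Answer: -374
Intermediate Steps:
C(z) = 1
((C(-6) + p(-1)) + (17 - 1*6))*(-14) - 94 = ((1 + 8) + (17 - 1*6))*(-14) - 94 = (9 + (17 - 6))*(-14) - 94 = (9 + 11)*(-14) - 94 = 20*(-14) - 94 = -280 - 94 = -374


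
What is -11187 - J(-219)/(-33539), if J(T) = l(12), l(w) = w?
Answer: -375200781/33539 ≈ -11187.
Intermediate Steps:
J(T) = 12
-11187 - J(-219)/(-33539) = -11187 - 12/(-33539) = -11187 - 12*(-1)/33539 = -11187 - 1*(-12/33539) = -11187 + 12/33539 = -375200781/33539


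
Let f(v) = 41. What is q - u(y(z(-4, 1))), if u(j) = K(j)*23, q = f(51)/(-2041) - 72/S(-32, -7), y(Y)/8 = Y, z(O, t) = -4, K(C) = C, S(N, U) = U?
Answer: 10661897/14287 ≈ 746.27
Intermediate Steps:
y(Y) = 8*Y
q = 146665/14287 (q = 41/(-2041) - 72/(-7) = 41*(-1/2041) - 72*(-⅐) = -41/2041 + 72/7 = 146665/14287 ≈ 10.266)
u(j) = 23*j (u(j) = j*23 = 23*j)
q - u(y(z(-4, 1))) = 146665/14287 - 23*8*(-4) = 146665/14287 - 23*(-32) = 146665/14287 - 1*(-736) = 146665/14287 + 736 = 10661897/14287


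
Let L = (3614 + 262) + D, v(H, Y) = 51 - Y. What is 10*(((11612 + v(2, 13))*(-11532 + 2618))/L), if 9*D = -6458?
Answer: -20056500/61 ≈ -3.2880e+5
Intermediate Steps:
D = -6458/9 (D = (⅑)*(-6458) = -6458/9 ≈ -717.56)
L = 28426/9 (L = (3614 + 262) - 6458/9 = 3876 - 6458/9 = 28426/9 ≈ 3158.4)
10*(((11612 + v(2, 13))*(-11532 + 2618))/L) = 10*(((11612 + (51 - 1*13))*(-11532 + 2618))/(28426/9)) = 10*(((11612 + (51 - 13))*(-8914))*(9/28426)) = 10*(((11612 + 38)*(-8914))*(9/28426)) = 10*((11650*(-8914))*(9/28426)) = 10*(-103848100*9/28426) = 10*(-2005650/61) = -20056500/61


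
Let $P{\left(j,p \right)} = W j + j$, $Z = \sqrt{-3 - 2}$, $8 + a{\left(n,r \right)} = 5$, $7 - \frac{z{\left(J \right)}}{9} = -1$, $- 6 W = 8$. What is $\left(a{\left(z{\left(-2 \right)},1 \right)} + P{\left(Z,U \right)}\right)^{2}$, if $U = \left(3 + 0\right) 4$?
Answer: $\frac{\left(9 + i \sqrt{5}\right)^{2}}{9} \approx 8.4444 + 4.4721 i$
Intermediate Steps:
$W = - \frac{4}{3}$ ($W = \left(- \frac{1}{6}\right) 8 = - \frac{4}{3} \approx -1.3333$)
$z{\left(J \right)} = 72$ ($z{\left(J \right)} = 63 - -9 = 63 + 9 = 72$)
$a{\left(n,r \right)} = -3$ ($a{\left(n,r \right)} = -8 + 5 = -3$)
$Z = i \sqrt{5}$ ($Z = \sqrt{-5} = i \sqrt{5} \approx 2.2361 i$)
$U = 12$ ($U = 3 \cdot 4 = 12$)
$P{\left(j,p \right)} = - \frac{j}{3}$ ($P{\left(j,p \right)} = - \frac{4 j}{3} + j = - \frac{j}{3}$)
$\left(a{\left(z{\left(-2 \right)},1 \right)} + P{\left(Z,U \right)}\right)^{2} = \left(-3 - \frac{i \sqrt{5}}{3}\right)^{2}$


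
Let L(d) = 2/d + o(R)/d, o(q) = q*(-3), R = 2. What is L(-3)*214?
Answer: 856/3 ≈ 285.33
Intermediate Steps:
o(q) = -3*q
L(d) = -4/d (L(d) = 2/d + (-3*2)/d = 2/d - 6/d = -4/d)
L(-3)*214 = -4/(-3)*214 = -4*(-1/3)*214 = (4/3)*214 = 856/3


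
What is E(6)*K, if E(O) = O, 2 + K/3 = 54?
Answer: 936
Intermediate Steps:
K = 156 (K = -6 + 3*54 = -6 + 162 = 156)
E(6)*K = 6*156 = 936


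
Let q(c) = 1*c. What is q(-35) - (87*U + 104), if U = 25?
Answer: -2314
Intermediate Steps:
q(c) = c
q(-35) - (87*U + 104) = -35 - (87*25 + 104) = -35 - (2175 + 104) = -35 - 1*2279 = -35 - 2279 = -2314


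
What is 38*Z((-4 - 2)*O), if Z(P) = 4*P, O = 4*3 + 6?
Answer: -16416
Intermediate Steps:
O = 18 (O = 12 + 6 = 18)
38*Z((-4 - 2)*O) = 38*(4*((-4 - 2)*18)) = 38*(4*(-6*18)) = 38*(4*(-108)) = 38*(-432) = -16416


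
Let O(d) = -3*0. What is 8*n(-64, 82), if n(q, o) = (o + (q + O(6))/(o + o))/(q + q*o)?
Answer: -1673/13612 ≈ -0.12291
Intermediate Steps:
O(d) = 0
n(q, o) = (o + q/(2*o))/(q + o*q) (n(q, o) = (o + (q + 0)/(o + o))/(q + q*o) = (o + q/((2*o)))/(q + o*q) = (o + q*(1/(2*o)))/(q + o*q) = (o + q/(2*o))/(q + o*q))
8*n(-64, 82) = 8*((82² + (½)*(-64))/(82*(-64)*(1 + 82))) = 8*((1/82)*(-1/64)*(6724 - 32)/83) = 8*((1/82)*(-1/64)*(1/83)*6692) = 8*(-1673/108896) = -1673/13612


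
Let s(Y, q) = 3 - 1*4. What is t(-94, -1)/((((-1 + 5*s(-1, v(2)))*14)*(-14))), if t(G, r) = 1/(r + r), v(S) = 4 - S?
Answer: -1/2352 ≈ -0.00042517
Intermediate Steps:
s(Y, q) = -1 (s(Y, q) = 3 - 4 = -1)
t(G, r) = 1/(2*r)
t(-94, -1)/((((-1 + 5*s(-1, v(2)))*14)*(-14))) = ((1/2)/(-1))/((((-1 + 5*(-1))*14)*(-14))) = ((1/2)*(-1))/((((-1 - 5)*14)*(-14))) = -1/(2*(-6*14*(-14))) = -1/(2*((-84*(-14)))) = -1/2/1176 = -1/2*1/1176 = -1/2352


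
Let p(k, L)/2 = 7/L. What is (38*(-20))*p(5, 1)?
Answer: -10640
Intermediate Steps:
p(k, L) = 14/L (p(k, L) = 2*(7/L) = 14/L)
(38*(-20))*p(5, 1) = (38*(-20))*(14/1) = -10640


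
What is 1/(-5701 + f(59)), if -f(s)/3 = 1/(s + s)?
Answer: -118/672721 ≈ -0.00017541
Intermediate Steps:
f(s) = -3/(2*s) (f(s) = -3/(s + s) = -3*1/(2*s) = -3/(2*s))
1/(-5701 + f(59)) = 1/(-5701 - 3/2/59) = 1/(-5701 - 3/2*1/59) = 1/(-5701 - 3/118) = 1/(-672721/118) = -118/672721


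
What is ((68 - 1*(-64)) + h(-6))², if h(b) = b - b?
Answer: 17424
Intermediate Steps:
h(b) = 0
((68 - 1*(-64)) + h(-6))² = ((68 - 1*(-64)) + 0)² = ((68 + 64) + 0)² = (132 + 0)² = 132² = 17424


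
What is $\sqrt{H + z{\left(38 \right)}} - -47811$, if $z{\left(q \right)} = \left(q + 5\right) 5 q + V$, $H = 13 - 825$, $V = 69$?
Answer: $47811 + \sqrt{7427} \approx 47897.0$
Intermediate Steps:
$H = -812$ ($H = 13 - 825 = -812$)
$z{\left(q \right)} = 69 + q \left(25 + 5 q\right)$ ($z{\left(q \right)} = \left(q + 5\right) 5 q + 69 = \left(5 + q\right) 5 q + 69 = \left(25 + 5 q\right) q + 69 = q \left(25 + 5 q\right) + 69 = 69 + q \left(25 + 5 q\right)$)
$\sqrt{H + z{\left(38 \right)}} - -47811 = \sqrt{-812 + \left(69 + 5 \cdot 38^{2} + 25 \cdot 38\right)} - -47811 = \sqrt{-812 + \left(69 + 5 \cdot 1444 + 950\right)} + 47811 = \sqrt{-812 + \left(69 + 7220 + 950\right)} + 47811 = \sqrt{-812 + 8239} + 47811 = \sqrt{7427} + 47811 = 47811 + \sqrt{7427}$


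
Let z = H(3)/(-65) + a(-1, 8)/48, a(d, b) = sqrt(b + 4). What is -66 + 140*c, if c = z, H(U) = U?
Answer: -942/13 + 35*sqrt(3)/6 ≈ -62.358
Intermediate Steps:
a(d, b) = sqrt(4 + b)
z = -3/65 + sqrt(3)/24 (z = 3/(-65) + sqrt(4 + 8)/48 = 3*(-1/65) + sqrt(12)*(1/48) = -3/65 + (2*sqrt(3))*(1/48) = -3/65 + sqrt(3)/24 ≈ 0.026015)
c = -3/65 + sqrt(3)/24 ≈ 0.026015
-66 + 140*c = -66 + 140*(-3/65 + sqrt(3)/24) = -66 + (-84/13 + 35*sqrt(3)/6) = -942/13 + 35*sqrt(3)/6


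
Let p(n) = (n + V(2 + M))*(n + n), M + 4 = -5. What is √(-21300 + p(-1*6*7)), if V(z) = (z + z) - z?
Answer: 4*I*√1074 ≈ 131.09*I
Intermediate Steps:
M = -9 (M = -4 - 5 = -9)
V(z) = z (V(z) = 2*z - z = z)
p(n) = 2*n*(-7 + n) (p(n) = (n + (2 - 9))*(n + n) = (n - 7)*(2*n) = (-7 + n)*(2*n) = 2*n*(-7 + n))
√(-21300 + p(-1*6*7)) = √(-21300 + 2*(-1*6*7)*(-7 - 1*6*7)) = √(-21300 + 2*(-6*7)*(-7 - 6*7)) = √(-21300 + 2*(-42)*(-7 - 42)) = √(-21300 + 2*(-42)*(-49)) = √(-21300 + 4116) = √(-17184) = 4*I*√1074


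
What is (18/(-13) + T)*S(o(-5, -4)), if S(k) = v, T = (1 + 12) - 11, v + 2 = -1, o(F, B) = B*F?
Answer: -24/13 ≈ -1.8462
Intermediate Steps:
v = -3 (v = -2 - 1 = -3)
T = 2 (T = 13 - 11 = 2)
S(k) = -3
(18/(-13) + T)*S(o(-5, -4)) = (18/(-13) + 2)*(-3) = (18*(-1/13) + 2)*(-3) = (-18/13 + 2)*(-3) = (8/13)*(-3) = -24/13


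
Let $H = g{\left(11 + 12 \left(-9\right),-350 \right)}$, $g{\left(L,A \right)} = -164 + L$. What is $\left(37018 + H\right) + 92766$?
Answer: $129523$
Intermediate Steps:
$H = -261$ ($H = -164 + \left(11 + 12 \left(-9\right)\right) = -164 + \left(11 - 108\right) = -164 - 97 = -261$)
$\left(37018 + H\right) + 92766 = \left(37018 - 261\right) + 92766 = 36757 + 92766 = 129523$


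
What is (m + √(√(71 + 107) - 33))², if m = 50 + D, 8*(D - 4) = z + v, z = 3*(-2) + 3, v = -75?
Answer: (177 + 4*I*√(33 - √178))²/16 ≈ 1938.4 + 392.39*I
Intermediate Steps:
z = -3 (z = -6 + 3 = -3)
D = -23/4 (D = 4 + (-3 - 75)/8 = 4 + (⅛)*(-78) = 4 - 39/4 = -23/4 ≈ -5.7500)
m = 177/4 (m = 50 - 23/4 = 177/4 ≈ 44.250)
(m + √(√(71 + 107) - 33))² = (177/4 + √(√(71 + 107) - 33))² = (177/4 + √(√178 - 33))² = (177/4 + √(-33 + √178))²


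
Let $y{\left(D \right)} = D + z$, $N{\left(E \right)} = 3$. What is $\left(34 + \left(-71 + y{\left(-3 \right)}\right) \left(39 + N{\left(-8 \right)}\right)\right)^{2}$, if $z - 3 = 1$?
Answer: $8444836$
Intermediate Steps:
$z = 4$ ($z = 3 + 1 = 4$)
$y{\left(D \right)} = 4 + D$ ($y{\left(D \right)} = D + 4 = 4 + D$)
$\left(34 + \left(-71 + y{\left(-3 \right)}\right) \left(39 + N{\left(-8 \right)}\right)\right)^{2} = \left(34 + \left(-71 + \left(4 - 3\right)\right) \left(39 + 3\right)\right)^{2} = \left(34 + \left(-71 + 1\right) 42\right)^{2} = \left(34 - 2940\right)^{2} = \left(-2906\right)^{2} = 8444836$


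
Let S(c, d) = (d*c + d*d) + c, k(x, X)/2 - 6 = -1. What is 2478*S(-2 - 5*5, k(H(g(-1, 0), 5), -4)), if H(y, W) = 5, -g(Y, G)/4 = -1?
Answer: -488166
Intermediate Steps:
g(Y, G) = 4 (g(Y, G) = -4*(-1) = 4)
k(x, X) = 10 (k(x, X) = 12 + 2*(-1) = 12 - 2 = 10)
S(c, d) = c + d**2 + c*d (S(c, d) = (c*d + d**2) + c = (d**2 + c*d) + c = c + d**2 + c*d)
2478*S(-2 - 5*5, k(H(g(-1, 0), 5), -4)) = 2478*((-2 - 5*5) + 10**2 + (-2 - 5*5)*10) = 2478*((-2 - 25) + 100 + (-2 - 25)*10) = 2478*(-27 + 100 - 27*10) = 2478*(-27 + 100 - 270) = 2478*(-197) = -488166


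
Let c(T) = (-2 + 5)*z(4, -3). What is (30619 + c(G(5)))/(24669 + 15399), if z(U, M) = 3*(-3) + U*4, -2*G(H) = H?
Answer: 7660/10017 ≈ 0.76470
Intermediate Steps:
G(H) = -H/2
z(U, M) = -9 + 4*U
c(T) = 21 (c(T) = (-2 + 5)*(-9 + 4*4) = 3*(-9 + 16) = 3*7 = 21)
(30619 + c(G(5)))/(24669 + 15399) = (30619 + 21)/(24669 + 15399) = 30640/40068 = 30640*(1/40068) = 7660/10017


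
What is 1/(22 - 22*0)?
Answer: 1/22 ≈ 0.045455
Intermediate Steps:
1/(22 - 22*0) = 1/(22 + 0) = 1/22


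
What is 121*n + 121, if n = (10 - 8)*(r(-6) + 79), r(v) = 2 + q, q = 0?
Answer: 19723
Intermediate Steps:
r(v) = 2 (r(v) = 2 + 0 = 2)
n = 162 (n = (10 - 8)*(2 + 79) = 2*81 = 162)
121*n + 121 = 121*162 + 121 = 19602 + 121 = 19723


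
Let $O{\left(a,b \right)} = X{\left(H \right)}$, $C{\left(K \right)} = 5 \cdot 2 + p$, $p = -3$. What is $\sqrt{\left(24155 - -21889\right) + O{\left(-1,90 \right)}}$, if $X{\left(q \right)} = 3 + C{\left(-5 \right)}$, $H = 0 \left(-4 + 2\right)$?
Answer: $\sqrt{46054} \approx 214.6$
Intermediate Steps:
$C{\left(K \right)} = 7$ ($C{\left(K \right)} = 5 \cdot 2 - 3 = 10 - 3 = 7$)
$H = 0$ ($H = 0 \left(-2\right) = 0$)
$X{\left(q \right)} = 10$ ($X{\left(q \right)} = 3 + 7 = 10$)
$O{\left(a,b \right)} = 10$
$\sqrt{\left(24155 - -21889\right) + O{\left(-1,90 \right)}} = \sqrt{\left(24155 - -21889\right) + 10} = \sqrt{\left(24155 + 21889\right) + 10} = \sqrt{46044 + 10} = \sqrt{46054}$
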